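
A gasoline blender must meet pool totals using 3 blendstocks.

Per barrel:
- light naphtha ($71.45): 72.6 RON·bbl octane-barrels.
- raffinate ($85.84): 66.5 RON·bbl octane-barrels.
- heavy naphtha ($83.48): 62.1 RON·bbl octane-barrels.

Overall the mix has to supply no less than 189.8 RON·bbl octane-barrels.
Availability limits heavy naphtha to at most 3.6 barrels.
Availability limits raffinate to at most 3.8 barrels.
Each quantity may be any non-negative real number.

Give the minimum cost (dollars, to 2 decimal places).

Let x1 = barrels of light naphtha, x2 = barrels of raffinate, x3 = barrels of heavy naphtha.
Minimise 71.45x1 + 85.84x2 + 83.48x3 subject to:
  72.6x1 + 66.5x2 + 62.1x3 ≥ 189.8   (octane-barrels)
  x3 ≤ 3.6
  x2 ≤ 3.8
  x1, x2, x3 ≥ 0.
The cheapest feasible vertex uses only light naphtha; raffinate, heavy naphtha are not used. The octane-barrels requirement is met with equality.
Solving gives x1 = 2.6143.
Hence cost = 71.45·2.6143 = $186.7917.

$186.79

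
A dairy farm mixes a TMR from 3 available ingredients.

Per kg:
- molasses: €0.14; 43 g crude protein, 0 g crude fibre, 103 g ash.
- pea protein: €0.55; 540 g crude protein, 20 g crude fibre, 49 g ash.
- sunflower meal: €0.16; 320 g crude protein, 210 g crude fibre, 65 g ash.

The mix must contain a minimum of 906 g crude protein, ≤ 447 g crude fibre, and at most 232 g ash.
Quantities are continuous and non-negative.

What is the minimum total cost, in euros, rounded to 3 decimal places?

Treat it as an LP. Let x1 = kg of molasses, x2 = kg of pea protein, x3 = kg of sunflower meal.
Minimize 0.14x1 + 0.55x2 + 0.16x3 with:
  43x1 + 540x2 + 320x3 ≥ 906   (crude protein)
  20x2 + 210x3 ≤ 447   (crude fibre)
  103x1 + 49x2 + 65x3 ≤ 232   (ash)
  x1, x2, x3 ≥ 0.
The minimum-cost mix takes nothing from molasses — only pea protein, sunflower meal. There the crude protein and crude fibre constraints are tight.
Optimal quantities: pea protein = 0.4413 kg, sunflower meal = 2.087 kg.
Total cost: 0.55·0.4413 + 0.16·2.087 = 0.57664.

€0.577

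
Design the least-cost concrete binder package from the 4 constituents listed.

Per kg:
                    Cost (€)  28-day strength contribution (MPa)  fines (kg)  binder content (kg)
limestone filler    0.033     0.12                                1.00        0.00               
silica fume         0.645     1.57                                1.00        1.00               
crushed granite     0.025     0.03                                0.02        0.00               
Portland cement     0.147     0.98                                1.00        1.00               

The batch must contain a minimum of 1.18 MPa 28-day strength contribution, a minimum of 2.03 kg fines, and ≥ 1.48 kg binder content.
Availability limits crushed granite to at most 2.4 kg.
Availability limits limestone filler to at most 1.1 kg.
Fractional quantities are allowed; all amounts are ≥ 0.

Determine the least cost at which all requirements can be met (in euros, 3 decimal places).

This is a linear program. Let x1 = kg of limestone filler, x2 = kg of silica fume, x3 = kg of crushed granite, x4 = kg of Portland cement.
Minimise 0.033x1 + 0.645x2 + 0.025x3 + 0.147x4 subject to:
  0.12x1 + 1.57x2 + 0.03x3 + 0.98x4 ≥ 1.18   (28-day strength contribution)
  1x1 + 1x2 + 0.02x3 + 1x4 ≥ 2.03   (fines)
  1x2 + 1x4 ≥ 1.48   (binder content)
  x3 ≤ 2.4
  x1 ≤ 1.1
  x1, x2, x3, x4 ≥ 0.
At the optimum only limestone filler, Portland cement are positive (silica fume, crushed granite = 0). Binding constraints: fines and binder content.
That vertex is x1 = 0.55, x4 = 1.48.
Hence cost = 0.033·0.55 + 0.147·1.48 = €0.23571.

€0.236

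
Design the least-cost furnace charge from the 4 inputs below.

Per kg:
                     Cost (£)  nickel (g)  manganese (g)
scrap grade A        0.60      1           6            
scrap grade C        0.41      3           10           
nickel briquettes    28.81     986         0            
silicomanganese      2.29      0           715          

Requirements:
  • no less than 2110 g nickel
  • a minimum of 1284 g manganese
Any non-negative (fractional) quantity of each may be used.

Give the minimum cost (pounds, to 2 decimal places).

£65.76

Set it up as a linear program. Let x1 = kg of scrap grade A, x2 = kg of scrap grade C, x3 = kg of nickel briquettes, x4 = kg of silicomanganese.
Minimise 0.6x1 + 0.41x2 + 28.81x3 + 2.29x4 s.t.:
  1x1 + 3x2 + 986x3 ≥ 2110   (nickel)
  6x1 + 10x2 + 715x4 ≥ 1284   (manganese)
  x1, x2, x3, x4 ≥ 0.
At the optimum only nickel briquettes, silicomanganese are positive (scrap grade A, scrap grade C = 0). Binding constraints: nickel and manganese.
So nickel briquettes = 2.13996 kg, silicomanganese = 1.7958 kg.
Cost = 28.81·2.13996 + 2.29·1.7958 = 65.7646.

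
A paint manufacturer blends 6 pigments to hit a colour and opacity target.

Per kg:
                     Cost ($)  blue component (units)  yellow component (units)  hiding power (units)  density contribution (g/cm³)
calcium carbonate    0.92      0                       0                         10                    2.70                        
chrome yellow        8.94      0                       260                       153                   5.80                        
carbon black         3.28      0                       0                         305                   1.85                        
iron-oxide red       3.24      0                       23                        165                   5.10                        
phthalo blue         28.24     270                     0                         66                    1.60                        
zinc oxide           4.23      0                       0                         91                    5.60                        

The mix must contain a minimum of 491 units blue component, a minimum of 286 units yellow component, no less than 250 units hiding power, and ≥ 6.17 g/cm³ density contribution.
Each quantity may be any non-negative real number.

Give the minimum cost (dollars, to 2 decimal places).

Let x1 = kg of calcium carbonate, x2 = kg of chrome yellow, x3 = kg of carbon black, x4 = kg of iron-oxide red, x5 = kg of phthalo blue, x6 = kg of zinc oxide.
Minimise 0.92x1 + 8.94x2 + 3.28x3 + 3.24x4 + 28.24x5 + 4.23x6 with:
  270x5 ≥ 491   (blue component)
  260x2 + 23x4 ≥ 286   (yellow component)
  10x1 + 153x2 + 305x3 + 165x4 + 66x5 + 91x6 ≥ 250   (hiding power)
  2.7x1 + 5.8x2 + 1.85x3 + 5.1x4 + 1.6x5 + 5.6x6 ≥ 6.17   (density contribution)
  x1, x2, x3, x4, x5, x6 ≥ 0.
The cheapest feasible vertex uses only chrome yellow, phthalo blue; calcium carbonate, carbon black, iron-oxide red, zinc oxide are not used. Binding constraints: blue component and yellow component.
Solving gives x2 = 1.1, x5 = 1.8185.
Hence cost = 8.94·1.1 + 28.24·1.8185 = $61.1884.

$61.19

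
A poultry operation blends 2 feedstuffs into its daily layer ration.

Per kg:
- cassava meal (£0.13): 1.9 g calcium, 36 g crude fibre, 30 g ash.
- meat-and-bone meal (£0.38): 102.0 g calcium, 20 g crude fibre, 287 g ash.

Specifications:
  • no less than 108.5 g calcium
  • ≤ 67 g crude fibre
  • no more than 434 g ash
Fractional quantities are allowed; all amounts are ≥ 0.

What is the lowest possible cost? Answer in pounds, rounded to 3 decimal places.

Let x1 = kg of cassava meal, x2 = kg of meat-and-bone meal.
Minimize 0.13x1 + 0.38x2 s.t.:
  1.9x1 + 102x2 ≥ 108.5   (calcium)
  36x1 + 20x2 ≤ 67   (crude fibre)
  30x1 + 287x2 ≤ 434   (ash)
  x1, x2 ≥ 0.
The optimal basis is {meat-and-bone meal}; cassava meal drops out. There the calcium constraint is tight.
That vertex is x2 = 1.064.
Hence cost = 0.38·1.064 = £0.40432.

£0.404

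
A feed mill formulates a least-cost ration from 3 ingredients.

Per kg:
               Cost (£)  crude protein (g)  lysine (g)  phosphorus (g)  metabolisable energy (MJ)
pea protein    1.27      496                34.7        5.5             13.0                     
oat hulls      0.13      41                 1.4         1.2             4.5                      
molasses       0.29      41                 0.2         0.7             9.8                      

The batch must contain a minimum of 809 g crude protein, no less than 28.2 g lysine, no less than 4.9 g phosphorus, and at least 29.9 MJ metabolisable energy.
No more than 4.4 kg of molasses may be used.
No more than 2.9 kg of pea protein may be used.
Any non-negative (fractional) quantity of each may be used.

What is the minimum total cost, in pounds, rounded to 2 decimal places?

Treat it as an LP. Let x1 = kg of pea protein, x2 = kg of oat hulls, x3 = kg of molasses.
Minimise 1.27x1 + 0.13x2 + 0.29x3 with:
  496x1 + 41x2 + 41x3 ≥ 809   (crude protein)
  34.7x1 + 1.4x2 + 0.2x3 ≥ 28.2   (lysine)
  5.5x1 + 1.2x2 + 0.7x3 ≥ 4.9   (phosphorus)
  13x1 + 4.5x2 + 9.8x3 ≥ 29.9   (metabolisable energy)
  x3 ≤ 4.4
  x1 ≤ 2.9
  x1, x2, x3 ≥ 0.
The optimal basis is {pea protein, oat hulls}; molasses drops out. The crude protein and metabolisable energy requirements are met with equality.
Optimal quantities: pea protein = 1.421 kg, oat hulls = 2.539 kg.
Hence cost = 1.27·1.421 + 0.13·2.539 = £2.1347.

£2.13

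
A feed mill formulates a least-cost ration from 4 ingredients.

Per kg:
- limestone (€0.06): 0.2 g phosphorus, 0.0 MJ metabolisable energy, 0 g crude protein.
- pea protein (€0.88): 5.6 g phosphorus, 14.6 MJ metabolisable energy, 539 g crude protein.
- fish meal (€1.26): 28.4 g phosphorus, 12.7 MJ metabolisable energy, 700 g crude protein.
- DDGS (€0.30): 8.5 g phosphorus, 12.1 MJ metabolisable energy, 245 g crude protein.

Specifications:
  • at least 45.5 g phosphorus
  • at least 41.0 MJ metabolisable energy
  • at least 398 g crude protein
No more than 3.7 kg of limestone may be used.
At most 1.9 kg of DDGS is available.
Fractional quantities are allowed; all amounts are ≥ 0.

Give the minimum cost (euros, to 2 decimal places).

Treat it as an LP. Let x1 = kg of limestone, x2 = kg of pea protein, x3 = kg of fish meal, x4 = kg of DDGS.
Minimize 0.06x1 + 0.88x2 + 1.26x3 + 0.3x4 s.t.:
  0.2x1 + 5.6x2 + 28.4x3 + 8.5x4 ≥ 45.5   (phosphorus)
  14.6x2 + 12.7x3 + 12.1x4 ≥ 41   (metabolisable energy)
  539x2 + 700x3 + 245x4 ≥ 398   (crude protein)
  x1 ≤ 3.7
  x4 ≤ 1.9
  x1, x2, x3, x4 ≥ 0.
The cheapest feasible vertex uses only pea protein, fish meal, DDGS; limestone is not used. The phosphorus, metabolisable energy, the DDGS cap requirements are met with equality.
Optimal quantities: pea protein = 0.4039 kg, fish meal = 0.9538 kg, DDGS = 1.9 kg.
Total cost: 0.88·0.4039 + 1.26·0.9538 + 0.3·1.9 = 2.1272.

€2.13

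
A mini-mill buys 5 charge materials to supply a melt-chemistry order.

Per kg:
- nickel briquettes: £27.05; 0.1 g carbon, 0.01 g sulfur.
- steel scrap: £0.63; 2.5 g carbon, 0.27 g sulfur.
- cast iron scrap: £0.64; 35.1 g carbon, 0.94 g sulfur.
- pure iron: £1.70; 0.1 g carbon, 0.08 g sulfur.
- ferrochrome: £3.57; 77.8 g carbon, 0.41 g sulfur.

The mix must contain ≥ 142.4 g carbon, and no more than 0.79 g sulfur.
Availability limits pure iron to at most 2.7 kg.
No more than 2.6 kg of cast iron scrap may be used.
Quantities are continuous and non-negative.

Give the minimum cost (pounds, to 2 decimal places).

£6.48

Let x1 = kg of nickel briquettes, x2 = kg of steel scrap, x3 = kg of cast iron scrap, x4 = kg of pure iron, x5 = kg of ferrochrome.
Minimise 27.05x1 + 0.63x2 + 0.64x3 + 1.7x4 + 3.57x5 subject to:
  0.1x1 + 2.5x2 + 35.1x3 + 0.1x4 + 77.8x5 ≥ 142.4   (carbon)
  0.01x1 + 0.27x2 + 0.94x3 + 0.08x4 + 0.41x5 ≤ 0.79   (sulfur)
  x4 ≤ 2.7
  x3 ≤ 2.6
  x1, x2, x3, x4, x5 ≥ 0.
At the optimum only cast iron scrap, ferrochrome are positive (nickel briquettes, steel scrap, pure iron = 0). The carbon and sulfur requirements are met with equality.
Optimal quantities: cast iron scrap = 0.0524 kg, ferrochrome = 1.807 kg.
Total cost: 0.64·0.0524 + 3.57·1.807 = 6.4845.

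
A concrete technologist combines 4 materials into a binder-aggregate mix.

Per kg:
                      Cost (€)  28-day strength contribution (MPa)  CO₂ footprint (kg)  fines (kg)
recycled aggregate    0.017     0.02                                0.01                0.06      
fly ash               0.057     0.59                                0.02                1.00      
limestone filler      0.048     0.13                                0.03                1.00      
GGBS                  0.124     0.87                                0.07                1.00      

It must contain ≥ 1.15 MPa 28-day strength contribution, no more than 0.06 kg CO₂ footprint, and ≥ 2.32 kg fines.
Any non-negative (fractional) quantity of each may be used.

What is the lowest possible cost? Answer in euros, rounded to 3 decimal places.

Let x1 = kg of recycled aggregate, x2 = kg of fly ash, x3 = kg of limestone filler, x4 = kg of GGBS.
Minimize 0.017x1 + 0.057x2 + 0.048x3 + 0.124x4 with:
  0.02x1 + 0.59x2 + 0.13x3 + 0.87x4 ≥ 1.15   (28-day strength contribution)
  0.01x1 + 0.02x2 + 0.03x3 + 0.07x4 ≤ 0.06   (CO₂ footprint)
  0.06x1 + 1x2 + 1x3 + 1x4 ≥ 2.32   (fines)
  x1, x2, x3, x4 ≥ 0.
At the optimum only fly ash, limestone filler are positive (recycled aggregate, GGBS = 0). There the 28-day strength contribution and fines constraints are tight.
So fly ash = 1.844 kg, limestone filler = 0.4757 kg.
Hence cost = 0.057·1.844 + 0.048·0.4757 = €0.12794.

€0.128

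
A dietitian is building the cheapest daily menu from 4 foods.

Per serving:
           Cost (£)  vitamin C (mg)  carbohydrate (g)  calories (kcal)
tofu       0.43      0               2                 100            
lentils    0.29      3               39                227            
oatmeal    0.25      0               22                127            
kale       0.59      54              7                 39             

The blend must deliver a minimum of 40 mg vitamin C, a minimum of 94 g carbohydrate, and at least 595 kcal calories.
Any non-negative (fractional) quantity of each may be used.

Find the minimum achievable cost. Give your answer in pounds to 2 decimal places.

This is a linear program. Let x1 = servings of tofu, x2 = servings of lentils, x3 = servings of oatmeal, x4 = servings of kale.
min 0.43x1 + 0.29x2 + 0.25x3 + 0.59x4 subject to:
  3x2 + 54x4 ≥ 40   (vitamin C)
  2x1 + 39x2 + 22x3 + 7x4 ≥ 94   (carbohydrate)
  100x1 + 227x2 + 127x3 + 39x4 ≥ 595   (calories)
  x1, x2, x3, x4 ≥ 0.
The cheapest feasible vertex uses only lentils, kale; tofu, oatmeal are not used. There the vitamin C and calories constraints are tight.
Optimal quantities: lentils = 2.518 servings, kale = 0.6009 servings.
Hence cost = 0.29·2.518 + 0.59·0.6009 = £1.0848.

£1.08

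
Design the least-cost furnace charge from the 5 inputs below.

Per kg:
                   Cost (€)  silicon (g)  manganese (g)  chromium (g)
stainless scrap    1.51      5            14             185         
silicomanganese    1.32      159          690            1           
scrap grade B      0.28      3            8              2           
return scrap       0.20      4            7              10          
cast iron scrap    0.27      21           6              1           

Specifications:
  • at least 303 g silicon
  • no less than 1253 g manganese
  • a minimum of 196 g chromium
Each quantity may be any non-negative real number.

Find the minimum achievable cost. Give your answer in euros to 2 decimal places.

Let x1 = kg of stainless scrap, x2 = kg of silicomanganese, x3 = kg of scrap grade B, x4 = kg of return scrap, x5 = kg of cast iron scrap.
Minimize 1.51x1 + 1.32x2 + 0.28x3 + 0.2x4 + 0.27x5 s.t.:
  5x1 + 159x2 + 3x3 + 4x4 + 21x5 ≥ 303   (silicon)
  14x1 + 690x2 + 8x3 + 7x4 + 6x5 ≥ 1253   (manganese)
  185x1 + 1x2 + 2x3 + 10x4 + 1x5 ≥ 196   (chromium)
  x1, x2, x3, x4, x5 ≥ 0.
The optimal basis is {stainless scrap, silicomanganese}; scrap grade B, return scrap, cast iron scrap drop out. Binding constraints: silicon and chromium.
Solving gives x1 = 1.049, x2 = 1.873.
Total cost: 1.51·1.049 + 1.32·1.873 = 4.0564.

€4.06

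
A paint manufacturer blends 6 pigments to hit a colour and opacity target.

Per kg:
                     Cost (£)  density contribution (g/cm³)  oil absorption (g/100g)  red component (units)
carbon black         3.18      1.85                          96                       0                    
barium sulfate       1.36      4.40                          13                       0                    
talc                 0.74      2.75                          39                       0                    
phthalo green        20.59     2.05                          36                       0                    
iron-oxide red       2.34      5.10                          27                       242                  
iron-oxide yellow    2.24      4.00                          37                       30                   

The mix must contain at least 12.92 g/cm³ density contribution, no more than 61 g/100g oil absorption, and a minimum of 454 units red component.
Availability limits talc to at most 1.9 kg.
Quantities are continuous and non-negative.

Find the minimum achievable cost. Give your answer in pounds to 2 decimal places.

Let x1 = kg of carbon black, x2 = kg of barium sulfate, x3 = kg of talc, x4 = kg of phthalo green, x5 = kg of iron-oxide red, x6 = kg of iron-oxide yellow.
Minimize 3.18x1 + 1.36x2 + 0.74x3 + 20.59x4 + 2.34x5 + 2.24x6 s.t.:
  1.85x1 + 4.4x2 + 2.75x3 + 2.05x4 + 5.1x5 + 4x6 ≥ 12.92   (density contribution)
  96x1 + 13x2 + 39x3 + 36x4 + 27x5 + 37x6 ≤ 61   (oil absorption)
  242x5 + 30x6 ≥ 454   (red component)
  x3 ≤ 1.9
  x1, x2, x3, x4, x5, x6 ≥ 0.
The optimal basis is {barium sulfate, talc, iron-oxide red}; carbon black, phthalo green, iron-oxide yellow drop out. Binding constraints: density contribution, oil absorption, red component.
That vertex is x2 = 0.7529, x3 = 0.01434, x5 = 1.876.
Cost = 1.36·0.7529 + 0.74·0.01434 + 2.34·1.876 = 5.4244.

£5.42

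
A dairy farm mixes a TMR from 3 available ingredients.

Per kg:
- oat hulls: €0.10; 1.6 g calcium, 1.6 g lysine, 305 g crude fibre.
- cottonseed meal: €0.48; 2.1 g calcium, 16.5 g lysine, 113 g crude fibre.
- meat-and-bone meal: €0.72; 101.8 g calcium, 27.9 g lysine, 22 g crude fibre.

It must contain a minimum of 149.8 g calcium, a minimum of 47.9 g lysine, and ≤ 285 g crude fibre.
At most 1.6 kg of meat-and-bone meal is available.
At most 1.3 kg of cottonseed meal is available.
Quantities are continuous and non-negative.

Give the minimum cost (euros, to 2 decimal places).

€1.25

Let x1 = kg of oat hulls, x2 = kg of cottonseed meal, x3 = kg of meat-and-bone meal.
Minimise 0.1x1 + 0.48x2 + 0.72x3 with:
  1.6x1 + 2.1x2 + 101.8x3 ≥ 149.8   (calcium)
  1.6x1 + 16.5x2 + 27.9x3 ≥ 47.9   (lysine)
  305x1 + 113x2 + 22x3 ≤ 285   (crude fibre)
  x3 ≤ 1.6
  x2 ≤ 1.3
  x1, x2, x3 ≥ 0.
The minimum-cost mix takes nothing from oat hulls — only cottonseed meal, meat-and-bone meal. The lysine and the meat-and-bone meal cap requirements are met with equality.
Solving gives x2 = 0.1976, x3 = 1.6.
Total cost: 0.48·0.1976 + 0.72·1.6 = 1.2468.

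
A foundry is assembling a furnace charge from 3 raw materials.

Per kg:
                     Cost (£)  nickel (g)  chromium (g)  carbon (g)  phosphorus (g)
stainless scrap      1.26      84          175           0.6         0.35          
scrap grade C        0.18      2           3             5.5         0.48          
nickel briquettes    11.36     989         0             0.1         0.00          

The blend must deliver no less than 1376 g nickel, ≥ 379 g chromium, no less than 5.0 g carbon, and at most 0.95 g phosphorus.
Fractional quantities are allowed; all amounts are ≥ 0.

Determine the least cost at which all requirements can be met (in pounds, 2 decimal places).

£170.57

This is a linear program. Let x1 = kg of stainless scrap, x2 = kg of scrap grade C, x3 = kg of nickel briquettes.
Minimize 1.26x1 + 0.18x2 + 11.36x3 with:
  84x1 + 2x2 + 989x3 ≥ 1376   (nickel)
  175x1 + 3x2 ≥ 379   (chromium)
  0.6x1 + 5.5x2 + 0.1x3 ≥ 5   (carbon)
  0.35x1 + 0.48x2 ≤ 0.95   (phosphorus)
  x1, x2, x3 ≥ 0.
All 3 inputs are positive at the optimum. The chromium, carbon, phosphorus requirements are met with equality.
Optimal quantities: stainless scrap = 2.1588 kg, scrap grade C = 0.40506 kg, nickel briquettes = 14.769 kg.
Cost = 1.26·2.1588 + 0.18·0.40506 + 11.36·14.769 = 170.5688.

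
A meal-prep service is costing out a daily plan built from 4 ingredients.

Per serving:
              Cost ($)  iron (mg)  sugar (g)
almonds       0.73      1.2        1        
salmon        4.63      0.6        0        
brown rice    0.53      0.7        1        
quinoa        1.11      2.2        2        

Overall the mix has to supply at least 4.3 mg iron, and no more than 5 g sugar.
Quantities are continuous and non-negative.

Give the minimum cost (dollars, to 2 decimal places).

$2.17

Let x1 = servings of almonds, x2 = servings of salmon, x3 = servings of brown rice, x4 = servings of quinoa.
Minimise 0.73x1 + 4.63x2 + 0.53x3 + 1.11x4 subject to:
  1.2x1 + 0.6x2 + 0.7x3 + 2.2x4 ≥ 4.3   (iron)
  1x1 + 1x3 + 2x4 ≤ 5   (sugar)
  x1, x2, x3, x4 ≥ 0.
The cheapest feasible vertex uses only quinoa; almonds, salmon, brown rice are not used. Binding constraint: iron.
Solving gives x4 = 1.955.
Total cost: 1.11·1.955 = 2.1701.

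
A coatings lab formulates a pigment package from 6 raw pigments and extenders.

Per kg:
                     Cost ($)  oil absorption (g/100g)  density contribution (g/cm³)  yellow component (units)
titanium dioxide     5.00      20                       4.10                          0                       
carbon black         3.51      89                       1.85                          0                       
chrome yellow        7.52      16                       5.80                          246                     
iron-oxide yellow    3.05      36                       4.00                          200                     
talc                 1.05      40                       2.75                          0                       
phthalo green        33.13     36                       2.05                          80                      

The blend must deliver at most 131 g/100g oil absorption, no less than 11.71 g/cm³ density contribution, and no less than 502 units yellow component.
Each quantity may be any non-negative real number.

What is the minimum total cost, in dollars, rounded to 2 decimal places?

Let x1 = kg of titanium dioxide, x2 = kg of carbon black, x3 = kg of chrome yellow, x4 = kg of iron-oxide yellow, x5 = kg of talc, x6 = kg of phthalo green.
min 5x1 + 3.51x2 + 7.52x3 + 3.05x4 + 1.05x5 + 33.13x6 s.t.:
  20x1 + 89x2 + 16x3 + 36x4 + 40x5 + 36x6 ≤ 131   (oil absorption)
  4.1x1 + 1.85x2 + 5.8x3 + 4x4 + 2.75x5 + 2.05x6 ≥ 11.71   (density contribution)
  246x3 + 200x4 + 80x6 ≥ 502   (yellow component)
  x1, x2, x3, x4, x5, x6 ≥ 0.
The optimal basis is {iron-oxide yellow, talc}; titanium dioxide, carbon black, chrome yellow, phthalo green drop out. There the density contribution and yellow component constraints are tight.
That vertex is x4 = 2.51, x5 = 0.6073.
Hence cost = 3.05·2.51 + 1.05·0.6073 = $8.2932.

$8.29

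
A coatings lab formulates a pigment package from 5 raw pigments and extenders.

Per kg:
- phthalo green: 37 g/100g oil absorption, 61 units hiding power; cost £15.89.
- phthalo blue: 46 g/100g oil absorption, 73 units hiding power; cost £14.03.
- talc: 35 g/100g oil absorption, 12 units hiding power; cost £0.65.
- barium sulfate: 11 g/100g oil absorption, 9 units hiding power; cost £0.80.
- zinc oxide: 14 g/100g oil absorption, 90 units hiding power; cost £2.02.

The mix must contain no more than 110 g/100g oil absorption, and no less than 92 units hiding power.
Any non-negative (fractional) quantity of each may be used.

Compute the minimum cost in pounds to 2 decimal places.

Let x1 = kg of phthalo green, x2 = kg of phthalo blue, x3 = kg of talc, x4 = kg of barium sulfate, x5 = kg of zinc oxide.
Minimize 15.89x1 + 14.03x2 + 0.65x3 + 0.8x4 + 2.02x5 s.t.:
  37x1 + 46x2 + 35x3 + 11x4 + 14x5 ≤ 110   (oil absorption)
  61x1 + 73x2 + 12x3 + 9x4 + 90x5 ≥ 92   (hiding power)
  x1, x2, x3, x4, x5 ≥ 0.
At the optimum only zinc oxide is positive (phthalo green, phthalo blue, talc, barium sulfate = 0). Binding constraint: hiding power.
Solving gives x5 = 1.022.
Cost = 2.02·1.022 = 2.0644.

£2.06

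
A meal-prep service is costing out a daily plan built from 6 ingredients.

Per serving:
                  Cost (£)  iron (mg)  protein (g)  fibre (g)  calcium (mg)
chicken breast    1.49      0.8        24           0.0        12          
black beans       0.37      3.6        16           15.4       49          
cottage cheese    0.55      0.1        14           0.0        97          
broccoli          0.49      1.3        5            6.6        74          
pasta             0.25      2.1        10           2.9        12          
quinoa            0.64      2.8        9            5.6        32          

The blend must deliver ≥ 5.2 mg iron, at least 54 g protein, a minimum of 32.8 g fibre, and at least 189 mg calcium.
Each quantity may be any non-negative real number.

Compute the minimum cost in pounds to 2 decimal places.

£1.35

Set it up as a linear program. Let x1 = servings of chicken breast, x2 = servings of black beans, x3 = servings of cottage cheese, x4 = servings of broccoli, x5 = servings of pasta, x6 = servings of quinoa.
Minimise 1.49x1 + 0.37x2 + 0.55x3 + 0.49x4 + 0.25x5 + 0.64x6 with:
  0.8x1 + 3.6x2 + 0.1x3 + 1.3x4 + 2.1x5 + 2.8x6 ≥ 5.2   (iron)
  24x1 + 16x2 + 14x3 + 5x4 + 10x5 + 9x6 ≥ 54   (protein)
  15.4x2 + 6.6x4 + 2.9x5 + 5.6x6 ≥ 32.8   (fibre)
  12x1 + 49x2 + 97x3 + 74x4 + 12x5 + 32x6 ≥ 189   (calcium)
  x1, x2, x3, x4, x5, x6 ≥ 0.
At the optimum only black beans, cottage cheese are positive (chicken breast, broccoli, pasta, quinoa = 0). There the protein and calcium constraints are tight.
That vertex is x2 = 2.993, x3 = 0.4365.
Total cost: 0.37·2.993 + 0.55·0.4365 = 1.3475.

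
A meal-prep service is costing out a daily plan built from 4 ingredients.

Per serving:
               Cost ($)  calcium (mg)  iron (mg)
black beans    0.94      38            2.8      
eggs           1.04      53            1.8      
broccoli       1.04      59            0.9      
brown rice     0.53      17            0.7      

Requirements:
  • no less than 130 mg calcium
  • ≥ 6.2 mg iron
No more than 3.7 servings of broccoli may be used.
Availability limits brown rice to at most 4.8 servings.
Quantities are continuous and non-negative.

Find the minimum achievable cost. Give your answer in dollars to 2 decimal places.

Set it up as a linear program. Let x1 = servings of black beans, x2 = servings of eggs, x3 = servings of broccoli, x4 = servings of brown rice.
Minimise 0.94x1 + 1.04x2 + 1.04x3 + 0.53x4 with:
  38x1 + 53x2 + 59x3 + 17x4 ≥ 130   (calcium)
  2.8x1 + 1.8x2 + 0.9x3 + 0.7x4 ≥ 6.2   (iron)
  x3 ≤ 3.7
  x4 ≤ 4.8
  x1, x2, x3, x4 ≥ 0.
The cheapest feasible vertex uses only black beans, eggs; broccoli, brown rice are not used. There the calcium and iron constraints are tight.
That vertex is x1 = 1.183, x2 = 1.605.
Cost = 0.94·1.183 + 1.04·1.605 = 2.7812.

$2.78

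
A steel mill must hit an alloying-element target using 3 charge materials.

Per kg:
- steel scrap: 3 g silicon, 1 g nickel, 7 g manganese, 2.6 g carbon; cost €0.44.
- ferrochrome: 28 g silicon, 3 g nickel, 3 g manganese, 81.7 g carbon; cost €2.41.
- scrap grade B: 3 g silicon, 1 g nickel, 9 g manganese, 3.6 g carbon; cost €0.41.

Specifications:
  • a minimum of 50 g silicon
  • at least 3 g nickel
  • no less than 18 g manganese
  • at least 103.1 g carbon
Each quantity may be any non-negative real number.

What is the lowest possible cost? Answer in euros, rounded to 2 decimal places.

Let x1 = kg of steel scrap, x2 = kg of ferrochrome, x3 = kg of scrap grade B.
Minimise 0.44x1 + 2.41x2 + 0.41x3 with:
  3x1 + 28x2 + 3x3 ≥ 50   (silicon)
  1x1 + 3x2 + 1x3 ≥ 3   (nickel)
  7x1 + 3x2 + 9x3 ≥ 18   (manganese)
  2.6x1 + 81.7x2 + 3.6x3 ≥ 103.1   (carbon)
  x1, x2, x3 ≥ 0.
The minimum-cost mix takes nothing from steel scrap — only ferrochrome, scrap grade B. Binding constraints: silicon and manganese.
Optimal quantities: ferrochrome = 1.6296 kg, scrap grade B = 1.4568 kg.
Total cost: 2.41·1.6296 + 0.41·1.4568 = 4.5246.

€4.52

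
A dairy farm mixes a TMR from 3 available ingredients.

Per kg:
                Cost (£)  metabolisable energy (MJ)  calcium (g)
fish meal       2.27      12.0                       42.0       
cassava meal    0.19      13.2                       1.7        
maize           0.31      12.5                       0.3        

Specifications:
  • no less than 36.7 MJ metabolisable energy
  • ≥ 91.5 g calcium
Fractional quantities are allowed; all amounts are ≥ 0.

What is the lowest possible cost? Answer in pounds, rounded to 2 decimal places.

£5.03

Let x1 = kg of fish meal, x2 = kg of cassava meal, x3 = kg of maize.
Minimize 2.27x1 + 0.19x2 + 0.31x3 with:
  12x1 + 13.2x2 + 12.5x3 ≥ 36.7   (metabolisable energy)
  42x1 + 1.7x2 + 0.3x3 ≥ 91.5   (calcium)
  x1, x2, x3 ≥ 0.
The minimum-cost mix takes nothing from maize — only fish meal, cassava meal. There the metabolisable energy and calcium constraints are tight.
Solving gives x1 = 2.145, x2 = 0.8303.
Hence cost = 2.27·2.145 + 0.19·0.8303 = £5.0269.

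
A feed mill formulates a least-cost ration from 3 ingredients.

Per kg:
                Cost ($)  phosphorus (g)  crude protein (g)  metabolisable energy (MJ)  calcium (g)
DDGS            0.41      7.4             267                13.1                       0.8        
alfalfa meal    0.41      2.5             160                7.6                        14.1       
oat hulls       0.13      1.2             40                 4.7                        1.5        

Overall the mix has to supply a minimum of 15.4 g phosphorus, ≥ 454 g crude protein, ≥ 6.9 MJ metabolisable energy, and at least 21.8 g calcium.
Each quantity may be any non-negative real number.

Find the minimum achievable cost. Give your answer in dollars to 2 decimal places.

Set it up as a linear program. Let x1 = kg of DDGS, x2 = kg of alfalfa meal, x3 = kg of oat hulls.
Minimise 0.41x1 + 0.41x2 + 0.13x3 s.t.:
  7.4x1 + 2.5x2 + 1.2x3 ≥ 15.4   (phosphorus)
  267x1 + 160x2 + 40x3 ≥ 454   (crude protein)
  13.1x1 + 7.6x2 + 4.7x3 ≥ 6.9   (metabolisable energy)
  0.8x1 + 14.1x2 + 1.5x3 ≥ 21.8   (calcium)
  x1, x2, x3 ≥ 0.
The optimal basis is {DDGS, alfalfa meal}; oat hulls drops out. The phosphorus and calcium requirements are met with equality.
So DDGS = 1.589 kg, alfalfa meal = 1.456 kg.
Cost = 0.41·1.589 + 0.41·1.456 = 1.2485.

$1.25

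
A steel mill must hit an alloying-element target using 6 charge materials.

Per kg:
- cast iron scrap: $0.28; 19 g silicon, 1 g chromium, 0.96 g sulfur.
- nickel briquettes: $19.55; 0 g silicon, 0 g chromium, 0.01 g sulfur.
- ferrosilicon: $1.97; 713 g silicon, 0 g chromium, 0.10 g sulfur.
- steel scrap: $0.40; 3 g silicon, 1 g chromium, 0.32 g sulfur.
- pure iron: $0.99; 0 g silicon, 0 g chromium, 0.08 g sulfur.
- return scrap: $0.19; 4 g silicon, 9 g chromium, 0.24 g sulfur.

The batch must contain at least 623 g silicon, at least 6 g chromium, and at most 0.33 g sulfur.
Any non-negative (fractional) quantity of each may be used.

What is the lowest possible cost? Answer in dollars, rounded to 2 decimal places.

Set it up as a linear program. Let x1 = kg of cast iron scrap, x2 = kg of nickel briquettes, x3 = kg of ferrosilicon, x4 = kg of steel scrap, x5 = kg of pure iron, x6 = kg of return scrap.
Minimize 0.28x1 + 19.55x2 + 1.97x3 + 0.4x4 + 0.99x5 + 0.19x6 subject to:
  19x1 + 713x3 + 3x4 + 4x6 ≥ 623   (silicon)
  1x1 + 1x4 + 9x6 ≥ 6   (chromium)
  0.96x1 + 0.01x2 + 0.1x3 + 0.32x4 + 0.08x5 + 0.24x6 ≤ 0.33   (sulfur)
  x1, x2, x3, x4, x5, x6 ≥ 0.
The optimal basis is {ferrosilicon, return scrap}; cast iron scrap, nickel briquettes, steel scrap, pure iron drop out. The silicon and chromium requirements are met with equality.
Solving gives x3 = 0.87, x6 = 0.6667.
Objective = 1.97·0.87 + 0.19·0.6667 = 1.8406.

$1.84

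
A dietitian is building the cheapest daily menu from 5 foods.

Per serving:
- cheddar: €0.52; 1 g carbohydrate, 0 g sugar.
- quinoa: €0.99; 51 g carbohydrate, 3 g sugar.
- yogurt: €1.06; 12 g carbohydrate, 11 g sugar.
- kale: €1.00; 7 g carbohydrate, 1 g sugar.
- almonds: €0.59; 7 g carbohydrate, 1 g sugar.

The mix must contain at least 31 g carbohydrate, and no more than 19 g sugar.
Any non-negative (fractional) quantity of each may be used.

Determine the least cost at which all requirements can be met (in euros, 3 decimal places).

Set it up as a linear program. Let x1 = servings of cheddar, x2 = servings of quinoa, x3 = servings of yogurt, x4 = servings of kale, x5 = servings of almonds.
min 0.52x1 + 0.99x2 + 1.06x3 + 1x4 + 0.59x5 subject to:
  1x1 + 51x2 + 12x3 + 7x4 + 7x5 ≥ 31   (carbohydrate)
  3x2 + 11x3 + 1x4 + 1x5 ≤ 19   (sugar)
  x1, x2, x3, x4, x5 ≥ 0.
The cheapest feasible vertex uses only quinoa; cheddar, yogurt, kale, almonds are not used. There the carbohydrate constraint is tight.
Optimal quantities: quinoa = 0.6078 servings.
Hence cost = 0.99·0.6078 = €0.60172.

€0.602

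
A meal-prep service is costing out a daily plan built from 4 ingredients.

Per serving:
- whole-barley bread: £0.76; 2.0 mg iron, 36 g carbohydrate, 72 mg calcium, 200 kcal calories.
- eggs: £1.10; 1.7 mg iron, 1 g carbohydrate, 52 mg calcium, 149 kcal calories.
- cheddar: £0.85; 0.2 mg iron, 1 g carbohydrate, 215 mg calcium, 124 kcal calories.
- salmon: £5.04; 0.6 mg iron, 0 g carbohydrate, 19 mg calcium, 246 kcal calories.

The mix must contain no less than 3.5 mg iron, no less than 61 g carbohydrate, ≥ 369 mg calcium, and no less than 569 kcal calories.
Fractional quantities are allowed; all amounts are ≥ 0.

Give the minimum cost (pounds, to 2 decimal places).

Let x1 = servings of whole-barley bread, x2 = servings of eggs, x3 = servings of cheddar, x4 = servings of salmon.
Minimize 0.76x1 + 1.1x2 + 0.85x3 + 5.04x4 with:
  2x1 + 1.7x2 + 0.2x3 + 0.6x4 ≥ 3.5   (iron)
  36x1 + 1x2 + 1x3 ≥ 61   (carbohydrate)
  72x1 + 52x2 + 215x3 + 19x4 ≥ 369   (calcium)
  200x1 + 149x2 + 124x3 + 246x4 ≥ 569   (calories)
  x1, x2, x3, x4 ≥ 0.
At the optimum only whole-barley bread, cheddar are positive (eggs, salmon = 0). There the calcium and calories constraints are tight.
Optimal quantities: whole-barley bread = 2.248 servings, cheddar = 0.9636 servings.
Total cost: 0.76·2.248 + 0.85·0.9636 = 2.5275.

£2.53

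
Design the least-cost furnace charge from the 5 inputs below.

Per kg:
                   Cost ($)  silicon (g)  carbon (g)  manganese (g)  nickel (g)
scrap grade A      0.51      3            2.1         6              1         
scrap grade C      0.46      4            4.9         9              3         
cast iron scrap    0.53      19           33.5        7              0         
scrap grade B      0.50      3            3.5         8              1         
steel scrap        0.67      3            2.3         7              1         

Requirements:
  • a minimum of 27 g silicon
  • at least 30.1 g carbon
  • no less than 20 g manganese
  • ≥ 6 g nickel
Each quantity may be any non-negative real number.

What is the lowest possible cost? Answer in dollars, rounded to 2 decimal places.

Let x1 = kg of scrap grade A, x2 = kg of scrap grade C, x3 = kg of cast iron scrap, x4 = kg of scrap grade B, x5 = kg of steel scrap.
min 0.51x1 + 0.46x2 + 0.53x3 + 0.5x4 + 0.67x5 with:
  3x1 + 4x2 + 19x3 + 3x4 + 3x5 ≥ 27   (silicon)
  2.1x1 + 4.9x2 + 33.5x3 + 3.5x4 + 2.3x5 ≥ 30.1   (carbon)
  6x1 + 9x2 + 7x3 + 8x4 + 7x5 ≥ 20   (manganese)
  1x1 + 3x2 + 1x4 + 1x5 ≥ 6   (nickel)
  x1, x2, x3, x4, x5 ≥ 0.
The cheapest feasible vertex uses only scrap grade C, cast iron scrap; scrap grade A, scrap grade B, steel scrap are not used. There the silicon and nickel constraints are tight.
So scrap grade C = 2 kg, cast iron scrap = 1 kg.
Total cost: 0.46·2 + 0.53·1 = 1.4500.

$1.45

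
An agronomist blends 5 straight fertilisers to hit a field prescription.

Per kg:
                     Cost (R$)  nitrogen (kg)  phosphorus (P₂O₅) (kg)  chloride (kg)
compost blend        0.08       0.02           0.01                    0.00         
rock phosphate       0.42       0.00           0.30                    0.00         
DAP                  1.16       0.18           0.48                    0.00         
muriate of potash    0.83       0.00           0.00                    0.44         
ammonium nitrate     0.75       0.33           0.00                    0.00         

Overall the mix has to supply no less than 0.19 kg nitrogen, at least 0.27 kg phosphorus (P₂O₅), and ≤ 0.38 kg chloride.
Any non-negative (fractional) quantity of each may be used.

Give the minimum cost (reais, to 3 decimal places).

Set it up as a linear program. Let x1 = kg of compost blend, x2 = kg of rock phosphate, x3 = kg of DAP, x4 = kg of muriate of potash, x5 = kg of ammonium nitrate.
Minimise 0.08x1 + 0.42x2 + 1.16x3 + 0.83x4 + 0.75x5 subject to:
  0.02x1 + 0.18x3 + 0.33x5 ≥ 0.19   (nitrogen)
  0.01x1 + 0.3x2 + 0.48x3 ≥ 0.27   (phosphorus (P₂O₅))
  0.44x4 ≤ 0.38   (chloride)
  x1, x2, x3, x4, x5 ≥ 0.
The cheapest feasible vertex uses only rock phosphate, ammonium nitrate; compost blend, DAP, muriate of potash are not used. The nitrogen and phosphorus (P₂O₅) requirements are met with equality.
Optimal quantities: rock phosphate = 0.9 kg, ammonium nitrate = 0.5758 kg.
Hence cost = 0.42·0.9 + 0.75·0.5758 = R$0.80985.

R$0.810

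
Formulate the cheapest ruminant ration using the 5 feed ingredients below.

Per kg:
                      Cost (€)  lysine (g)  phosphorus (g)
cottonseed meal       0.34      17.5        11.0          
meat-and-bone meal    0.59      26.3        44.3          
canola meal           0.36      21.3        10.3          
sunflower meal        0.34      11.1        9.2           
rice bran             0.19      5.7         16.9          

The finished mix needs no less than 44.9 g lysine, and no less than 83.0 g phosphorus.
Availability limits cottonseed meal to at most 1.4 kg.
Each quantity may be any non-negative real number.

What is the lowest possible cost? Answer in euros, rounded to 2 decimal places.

Let x1 = kg of cottonseed meal, x2 = kg of meat-and-bone meal, x3 = kg of canola meal, x4 = kg of sunflower meal, x5 = kg of rice bran.
min 0.34x1 + 0.59x2 + 0.36x3 + 0.34x4 + 0.19x5 s.t.:
  17.5x1 + 26.3x2 + 21.3x3 + 11.1x4 + 5.7x5 ≥ 44.9   (lysine)
  11x1 + 44.3x2 + 10.3x3 + 9.2x4 + 16.9x5 ≥ 83   (phosphorus)
  x1 ≤ 1.4
  x1, x2, x3, x4, x5 ≥ 0.
The cheapest feasible vertex uses only meat-and-bone meal, rice bran; cottonseed meal, canola meal, sunflower meal are not used. The lysine and phosphorus requirements are met with equality.
Solving gives x2 = 1.488, x5 = 1.01.
Total cost: 0.59·1.488 + 0.19·1.01 = 1.0698.

€1.07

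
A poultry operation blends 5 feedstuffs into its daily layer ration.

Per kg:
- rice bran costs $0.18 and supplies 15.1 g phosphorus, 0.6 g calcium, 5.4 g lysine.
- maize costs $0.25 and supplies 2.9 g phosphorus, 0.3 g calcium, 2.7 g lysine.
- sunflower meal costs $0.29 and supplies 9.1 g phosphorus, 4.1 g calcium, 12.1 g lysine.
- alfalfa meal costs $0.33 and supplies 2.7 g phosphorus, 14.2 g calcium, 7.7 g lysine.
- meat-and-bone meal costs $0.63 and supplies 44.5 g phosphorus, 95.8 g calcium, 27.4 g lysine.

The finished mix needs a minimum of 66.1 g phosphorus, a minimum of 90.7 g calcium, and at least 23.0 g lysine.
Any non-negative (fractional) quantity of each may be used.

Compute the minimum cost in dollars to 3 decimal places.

Let x1 = kg of rice bran, x2 = kg of maize, x3 = kg of sunflower meal, x4 = kg of alfalfa meal, x5 = kg of meat-and-bone meal.
Minimize 0.18x1 + 0.25x2 + 0.29x3 + 0.33x4 + 0.63x5 subject to:
  15.1x1 + 2.9x2 + 9.1x3 + 2.7x4 + 44.5x5 ≥ 66.1   (phosphorus)
  0.6x1 + 0.3x2 + 4.1x3 + 14.2x4 + 95.8x5 ≥ 90.7   (calcium)
  5.4x1 + 2.7x2 + 12.1x3 + 7.7x4 + 27.4x5 ≥ 23   (lysine)
  x1, x2, x3, x4, x5 ≥ 0.
At the optimum only rice bran, meat-and-bone meal are positive (maize, sunflower meal, alfalfa meal = 0). There the phosphorus and calcium constraints are tight.
That vertex is x1 = 1.617, x5 = 0.9366.
Cost = 0.18·1.617 + 0.63·0.9366 = 0.88112.

$0.881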